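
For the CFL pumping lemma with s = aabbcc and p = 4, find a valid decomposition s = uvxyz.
u='a', v='a', x='bb', y='c', z='c'

For s = aabbcc with pumping length p = 4:

One valid decomposition:
- u = 'a'
- v = 'a'
- x = 'bb'
- y = 'c'
- z = 'c'

Verification:
- uvxyz = 'a' + 'a' + 'bb' + 'c' + 'c' = aabbcc ✓
- |vxy| = |'abbc'| = 4 ≤ 4 ✓
- |vy| = |'ac'| = 2 > 0 ✓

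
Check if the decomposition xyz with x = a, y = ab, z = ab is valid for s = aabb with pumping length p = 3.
Violated: xyz = s

The decomposition x = a, y = ab, z = ab for s = aabb with p = 3
violates the constraint: xyz = s

xyz = 'a' + 'ab' + 'ab' = 'aabab' ≠ 'aabb' = s. The decomposition doesn't reconstruct s.

Pumping lemma constraints:
1. xyz = s (decomposition is valid)
2. |xy| ≤ p
3. |y| > 0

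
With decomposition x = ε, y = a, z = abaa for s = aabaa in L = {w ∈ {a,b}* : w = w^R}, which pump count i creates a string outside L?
i = 2

xy²z = ε · aa · abaa = aaabaa; aaabaa reversed is aabaaa ≠ aaabaa, so it is not a palindrome and is not in L.
(Other choices also work, e.g. i = 0, 3; only i = 1 is guaranteed to stay in L since xy¹z = s.)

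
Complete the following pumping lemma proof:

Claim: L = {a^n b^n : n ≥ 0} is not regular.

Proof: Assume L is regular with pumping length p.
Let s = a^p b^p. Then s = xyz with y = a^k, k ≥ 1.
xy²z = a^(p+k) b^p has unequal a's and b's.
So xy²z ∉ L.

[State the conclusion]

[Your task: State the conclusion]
This contradicts the pumping lemma for regular languages,
which guarantees xy^i z ∈ L for all i ≥ 0.

Since our assumption that L is regular leads to a contradiction,
we conclude that L = {a^n b^n : n ≥ 0} is NOT regular. ∎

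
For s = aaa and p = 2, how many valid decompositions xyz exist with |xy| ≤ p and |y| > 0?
3

For s = 'aaa' with pumping length p = 2:

Constraints: |xy| ≤ 2, |y| > 0

Valid decompositions (|xy| ≤ p, |y| ≥ 1):
  • x='', y='a', z='aa'
  • x='a', y='a', z='a'
  • x='', y='aa', z='a'

Total count: 3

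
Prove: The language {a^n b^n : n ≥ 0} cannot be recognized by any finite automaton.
Assume for contradiction that L is regular, and let p ≥ 1 be the pumping length given by the pumping lemma.
Choose s = a^p b^p. Then s ∈ L and |s| = 2p ≥ p.
By the pumping lemma, s = xyz for some x, y, z with |xy| ≤ p, |y| ≥ 1, and xy^i z ∈ L for every i ≥ 0.
Since |xy| ≤ p and the first p symbols of s are all a's, we must have y = a^k for some k with 1 ≤ k ≤ p.

Take i = 0: xy⁰z = a^(p − k) b^p.
This string has p − k a's but p b's, and p − k < p because k ≥ 1. So xy⁰z ∉ L.

This contradicts the pumping lemma, which requires xy^i z ∈ L for all i ≥ 0.
Hence L = {a^n b^n : n ≥ 0} is not regular. ∎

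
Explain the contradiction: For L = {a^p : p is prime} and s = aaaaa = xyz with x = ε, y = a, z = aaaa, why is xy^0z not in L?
xy⁰z = aaaa ∉ L

Pumping with i = 0 replaces y = a by y⁰ = ε:
- Original: s = xyz = aaaaa; aaaaa has length 5, which is prime, so it is in L
- Pumped: xy⁰z = ε · ε · aaaa = aaaa
- aaaa has length 4 = 2 × 2, which is not prime, so it is not in L

The pumping lemma would require xy⁰z ∈ L, so this decomposition yields a contradiction.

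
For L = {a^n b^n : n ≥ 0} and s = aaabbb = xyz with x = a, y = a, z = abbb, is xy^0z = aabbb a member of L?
No

xy⁰z = a · ε · abbb = aabbb.
aabbb has 2 a's and 3 b's; 2 ≠ 3, so it is not in L.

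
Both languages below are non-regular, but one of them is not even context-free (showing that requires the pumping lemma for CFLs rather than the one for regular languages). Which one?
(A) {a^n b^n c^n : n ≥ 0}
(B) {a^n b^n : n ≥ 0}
(A) {a^n b^n c^n : n ≥ 0}

(A) {a^n b^n c^n : n ≥ 0} requires the CFL pumping lemma.

- {a^n b^n : n ≥ 0} is context-free (but not regular)
  • Can be shown non-regular with the regular pumping lemma
  • After pumping, the number of a's and b's become unequal

- {a^n b^n c^n : n ≥ 0} is NOT context-free
  • Requires the CFL pumping lemma to prove
  • Cannot maintain three equal counts simultaneously

The CFL pumping lemma is "stronger" in that it can prove non-membership
in the larger class of context-free languages.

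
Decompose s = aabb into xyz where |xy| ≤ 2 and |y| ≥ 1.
x = 'a', y = 'a', z = 'bb'

For s = aabb and p = 2, one valid decomposition is:
- x = 'a' (length 1)
- y = 'a' (length 1)
- z = 'bb' (length 2)

Verification:
- xyz = 'a' + 'a' + 'bb' = aabb ✓
- |xy| = 2 ≤ 2 ✓
- |y| = 1 > 0 ✓

All pumping lemma constraints are satisfied.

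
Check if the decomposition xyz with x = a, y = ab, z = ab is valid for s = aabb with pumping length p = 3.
Violated: xyz = s

The decomposition x = a, y = ab, z = ab for s = aabb with p = 3
violates the constraint: xyz = s

xyz = 'a' + 'ab' + 'ab' = 'aabab' ≠ 'aabb' = s. The decomposition doesn't reconstruct s.

Pumping lemma constraints:
1. xyz = s (decomposition is valid)
2. |xy| ≤ p
3. |y| > 0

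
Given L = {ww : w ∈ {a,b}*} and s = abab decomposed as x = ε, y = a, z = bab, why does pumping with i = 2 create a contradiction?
xy²z = aabab ∉ L

Pumping with i = 2 replaces y = a by y² = aa:
- Original: s = xyz = abab; abab splits into halves ab · ab, which are equal, so it is in L (w = ab)
- Pumped: xy²z = ε · aa · bab = aabab
- aabab has odd length 5, so it cannot be written as ww and is not in L

The pumping lemma would require xy²z ∈ L, so this decomposition yields a contradiction.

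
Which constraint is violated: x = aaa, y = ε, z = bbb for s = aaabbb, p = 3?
Violated: |y| > 0

The decomposition x = aaa, y = ε, z = bbb for s = aaabbb with p = 3
violates the constraint: |y| > 0

|y| = 0, but the pumping lemma requires |y| > 0 (y must be non-empty).

Pumping lemma constraints:
1. xyz = s (decomposition is valid)
2. |xy| ≤ p
3. |y| > 0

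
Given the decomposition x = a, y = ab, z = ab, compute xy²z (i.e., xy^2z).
aababab

Given x = 'a', y = 'ab', z = 'ab' and i = 2:

xy^2z = x + y·y·...·y (2 times) + z
       = 'a' + 'ab'^2 + 'ab'
       = 'a' + 'abab' + 'ab'
       = 'aababab'

The pumped string is 'aababab' with length 7.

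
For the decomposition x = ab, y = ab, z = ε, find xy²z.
ababab

Given x = 'ab', y = 'ab', z = '' and i = 2:

xy^2z = x + y·y·...·y (2 times) + z
       = 'ab' + 'ab'^2 + ''
       = 'ab' + 'abab' + ''
       = 'ababab'

The pumped string is 'ababab' with length 6.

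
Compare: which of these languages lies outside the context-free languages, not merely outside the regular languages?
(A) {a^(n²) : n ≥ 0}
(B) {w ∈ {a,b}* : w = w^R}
(A) {a^(n²) : n ≥ 0}

(A) {a^(n²) : n ≥ 0} requires the CFL pumping lemma.

- {w ∈ {a,b}* : w = w^R} is context-free (but not regular)
  • Can be shown non-regular with the regular pumping lemma
  • After pumping, the string is no longer symmetric

- {a^(n²) : n ≥ 0} is NOT context-free
  • Requires the CFL pumping lemma to prove
  • Gaps between squares grow unboundedly

The CFL pumping lemma is "stronger" in that it can prove non-membership
in the larger class of context-free languages.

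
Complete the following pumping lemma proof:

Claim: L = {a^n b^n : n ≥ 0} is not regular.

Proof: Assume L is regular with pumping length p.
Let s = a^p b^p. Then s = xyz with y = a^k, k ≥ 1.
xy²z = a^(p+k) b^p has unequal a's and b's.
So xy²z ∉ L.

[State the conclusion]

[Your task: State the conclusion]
This contradicts the pumping lemma for regular languages,
which guarantees xy^i z ∈ L for all i ≥ 0.

Since our assumption that L is regular leads to a contradiction,
we conclude that L = {a^n b^n : n ≥ 0} is NOT regular. ∎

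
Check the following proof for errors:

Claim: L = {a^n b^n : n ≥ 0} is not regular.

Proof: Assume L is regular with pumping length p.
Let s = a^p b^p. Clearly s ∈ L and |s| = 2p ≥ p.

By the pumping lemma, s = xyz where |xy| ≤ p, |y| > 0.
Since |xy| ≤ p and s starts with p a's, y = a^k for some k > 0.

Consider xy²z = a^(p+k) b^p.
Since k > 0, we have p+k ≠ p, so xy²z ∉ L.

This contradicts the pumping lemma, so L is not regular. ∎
The proof is correct.

This proof is valid because:
1. The string s = a^p b^p is correctly in L
2. The decomposition analysis is correct: y must consist only of a's
3. The contradiction is valid: pumping increases a's but not b's
4. The conclusion follows logically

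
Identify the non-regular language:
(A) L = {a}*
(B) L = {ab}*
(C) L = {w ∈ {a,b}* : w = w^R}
(C) {w ∈ {a,b}* : w = w^R}

(C) L = {w ∈ {a,b}* : w = w^R} is NOT regular.

The pumping lemma can be used to prove this:
After pumping, the string is no longer symmetric

The other languages are regular because they can be recognized by finite automata.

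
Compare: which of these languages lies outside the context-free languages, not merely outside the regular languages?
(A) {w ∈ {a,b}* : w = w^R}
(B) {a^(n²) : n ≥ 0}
(B) {a^(n²) : n ≥ 0}

(B) {a^(n²) : n ≥ 0} requires the CFL pumping lemma.

- {w ∈ {a,b}* : w = w^R} is context-free (but not regular)
  • Can be shown non-regular with the regular pumping lemma
  • After pumping, the string is no longer symmetric

- {a^(n²) : n ≥ 0} is NOT context-free
  • Requires the CFL pumping lemma to prove
  • Gaps between squares grow unboundedly

The CFL pumping lemma is "stronger" in that it can prove non-membership
in the larger class of context-free languages.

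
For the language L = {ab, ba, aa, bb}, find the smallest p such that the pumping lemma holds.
p = 3

For a finite language L, the pumping lemma holds vacuously if p > max|s| for s ∈ L.

The longest string in L = {ab, ba, aa, bb} has length 2.
If p = 3, then no string s ∈ L has |s| ≥ p, so the condition is vacuously true.

The minimum pumping length is p = 3.

Why no smaller p works: for any p ≤ 2, the longest string s ∈ L has |s| = 2 ≥ p, so it would
have to be pumpable; but pumping up (i = 2, 3, ...) produces ever longer strings, which cannot all lie in the
finite language L. So the pumping property fails for every p ≤ 2.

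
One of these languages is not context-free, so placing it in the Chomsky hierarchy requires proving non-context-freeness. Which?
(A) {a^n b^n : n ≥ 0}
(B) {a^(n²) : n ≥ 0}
(B) {a^(n²) : n ≥ 0}

(B) {a^(n²) : n ≥ 0} requires the CFL pumping lemma.

- {a^n b^n : n ≥ 0} is context-free (but not regular)
  • Can be shown non-regular with the regular pumping lemma
  • After pumping, the number of a's and b's become unequal

- {a^(n²) : n ≥ 0} is NOT context-free
  • Requires the CFL pumping lemma to prove
  • Gaps between squares grow unboundedly

The CFL pumping lemma is "stronger" in that it can prove non-membership
in the larger class of context-free languages.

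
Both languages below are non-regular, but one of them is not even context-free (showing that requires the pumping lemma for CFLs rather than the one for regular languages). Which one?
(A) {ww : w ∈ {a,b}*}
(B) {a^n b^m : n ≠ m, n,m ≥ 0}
(A) {ww : w ∈ {a,b}*}

(A) {ww : w ∈ {a,b}*} requires the CFL pumping lemma.

- {a^n b^m : n ≠ m, n,m ≥ 0} is context-free (but not regular)
  • Can be shown non-regular with the regular pumping lemma
  • After pumping a's, we can make n = m

- {ww : w ∈ {a,b}*} is NOT context-free
  • Requires the CFL pumping lemma to prove
  • Cannot verify equality of two arbitrary substrings

The CFL pumping lemma is "stronger" in that it can prove non-membership
in the larger class of context-free languages.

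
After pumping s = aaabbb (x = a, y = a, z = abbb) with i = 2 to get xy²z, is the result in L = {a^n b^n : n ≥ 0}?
No

xy²z = a · aa · abbb = aaaabbb.
aaaabbb has 4 a's and 3 b's; 4 ≠ 3, so it is not in L.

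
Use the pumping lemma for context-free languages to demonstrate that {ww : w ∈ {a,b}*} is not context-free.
Assume for contradiction that L is context-free, and let p ≥ 1 be the pumping length given by the pumping lemma for CFLs.
Choose s = a^p b^p a^p b^p. Then s ∈ L (take w = a^p b^p) and |s| = 4p ≥ p.
By the CFL pumping lemma, s = uvxyz for some u, v, x, y, z with |vxy| ≤ p, |vy| ≥ 1, and uv^i xy^i z ∈ L for every i ≥ 0.

Write s as four blocks A₁ B₁ A₂ B₂ with A₁ = A₂ = a^p and B₁ = B₂ = b^p. Since |vxy| ≤ p, the window vxy lies inside at most two adjacent blocks. Take i = 0 and let t = uxz, so |t| = 4p − |vy| with 1 ≤ |vy| ≤ p. If |t| is odd, t ∉ L immediately, so assume |vy| is even (hence |vy| ≥ 2) and |t|/2 = 2p − |vy|/2, which satisfies p ≤ |t|/2 ≤ 2p − 1.

Case 1 (vxy inside A₁B₁): t = a^(p−j) b^(p−l) a^p b^p with j + l = |vy|. The second half of t has length < 2p, so it is a suffix of the trailing a^p b^p and ends in b; the first half is a^(p−j) b^(p−l) a^((j+l)/2), which ends in a because (j+l)/2 ≥ 1. The halves differ, so t ∉ L.

Case 2 (vxy inside B₁A₂, straddling the middle): t = a^p b^(p−j) a^(p−l) b^p with j + l = |vy|. If t = ww, then w is a prefix of t of length ≥ p, so w begins with a^p; and w is a suffix of t of length ≥ p, so w ends with b^p. That forces |w| ≥ 2p, contradicting |w| = |t|/2 ≤ 2p − 1. So t ∉ L.

Case 3 (vxy inside A₂B₂): t = a^p b^p a^(p−j) b^(p−l) with j + l = |vy|. The first half of t is a prefix of a^p b^p, so it begins with a; the second half is b^((j+l)/2) a^(p−j) b^(p−l), which begins with b. The halves differ, so t ∉ L.

In every case uv⁰xy⁰z = uxz ∉ L.

This contradicts the CFL pumping lemma, which requires uv^i xy^i z ∈ L for all i ≥ 0.
Hence L = {ww : w ∈ {a,b}*} is not context-free. ∎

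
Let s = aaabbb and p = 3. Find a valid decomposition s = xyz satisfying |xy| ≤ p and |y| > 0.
x = 'a', y = 'a', z = 'abbb'

For s = aaabbb and p = 3, one valid decomposition is:
- x = 'a' (length 1)
- y = 'a' (length 1)
- z = 'abbb' (length 4)

Verification:
- xyz = 'a' + 'a' + 'abbb' = aaabbb ✓
- |xy| = 2 ≤ 3 ✓
- |y| = 1 > 0 ✓

All pumping lemma constraints are satisfied.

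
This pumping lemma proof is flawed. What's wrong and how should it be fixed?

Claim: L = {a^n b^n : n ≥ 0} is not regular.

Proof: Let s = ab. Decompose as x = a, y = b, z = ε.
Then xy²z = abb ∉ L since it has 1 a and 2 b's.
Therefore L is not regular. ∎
Error: The string s = ab might be shorter than the pumping length p.

Correction: Choose s = a^p b^p to ensure |s| ≥ p. Also, the decomposition is wrong: with |xy| ≤ p, y cannot include b's when s starts with p a's.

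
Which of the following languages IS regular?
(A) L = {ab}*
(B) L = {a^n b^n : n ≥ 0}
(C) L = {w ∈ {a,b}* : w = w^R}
(A) {ab}*

(A) L = {ab}* is regular.

This can be recognized by a finite automaton (DFA/NFA).
Regular expressions like {ab}* define regular languages.

The other choices are not regular:
- {a^n b^n : n ≥ 0}: After pumping, the number of a's and b's become unequal
- {w ∈ {a,b}* : w = w^R}: After pumping, the string is no longer symmetric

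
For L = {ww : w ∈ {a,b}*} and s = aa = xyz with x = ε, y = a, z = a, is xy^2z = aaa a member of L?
No

xy²z = ε · aa · a = aaa.
aaa has odd length 3, so it cannot be written as ww and is not in L.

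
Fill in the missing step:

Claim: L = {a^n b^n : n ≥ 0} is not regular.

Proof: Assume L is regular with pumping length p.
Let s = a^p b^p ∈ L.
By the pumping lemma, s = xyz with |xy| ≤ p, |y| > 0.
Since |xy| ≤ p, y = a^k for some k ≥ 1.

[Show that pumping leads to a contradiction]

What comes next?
Consider xy²z = a^(p+k) b^p.

Since k ≥ 1, we have p + k > p.
So xy²z has more a's than b's: (p+k) a's vs p b's.
This means xy²z ∉ L because a^n b^n requires equal counts.

This contradicts the pumping lemma which states xy²z ∈ L.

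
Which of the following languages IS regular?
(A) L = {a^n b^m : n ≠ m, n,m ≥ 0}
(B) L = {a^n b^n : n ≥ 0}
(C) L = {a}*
(C) {a}*

(C) L = {a}* is regular.

This can be recognized by a finite automaton (DFA/NFA).
Regular expressions like {a}* define regular languages.

The other choices are not regular:
- {a^n b^n : n ≥ 0}: After pumping, the number of a's and b's become unequal
- {a^n b^m : n ≠ m, n,m ≥ 0}: After pumping a's, we can make n = m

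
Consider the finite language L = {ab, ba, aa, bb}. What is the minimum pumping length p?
p = 3

For a finite language L, the pumping lemma holds vacuously if p > max|s| for s ∈ L.

The longest string in L = {ab, ba, aa, bb} has length 2.
If p = 3, then no string s ∈ L has |s| ≥ p, so the condition is vacuously true.

The minimum pumping length is p = 3.

Why no smaller p works: for any p ≤ 2, the longest string s ∈ L has |s| = 2 ≥ p, so it would
have to be pumpable; but pumping up (i = 2, 3, ...) produces ever longer strings, which cannot all lie in the
finite language L. So the pumping property fails for every p ≤ 2.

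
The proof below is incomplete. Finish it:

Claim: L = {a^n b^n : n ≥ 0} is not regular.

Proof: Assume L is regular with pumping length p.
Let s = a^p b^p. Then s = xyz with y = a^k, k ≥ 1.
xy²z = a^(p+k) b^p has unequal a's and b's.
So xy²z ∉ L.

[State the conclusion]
This contradicts the pumping lemma for regular languages,
which guarantees xy^i z ∈ L for all i ≥ 0.

Since our assumption that L is regular leads to a contradiction,
we conclude that L = {a^n b^n : n ≥ 0} is NOT regular. ∎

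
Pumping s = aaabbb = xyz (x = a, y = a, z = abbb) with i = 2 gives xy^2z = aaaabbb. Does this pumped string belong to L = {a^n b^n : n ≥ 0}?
No

xy²z = a · aa · abbb = aaaabbb.
aaaabbb has 4 a's and 3 b's; 4 ≠ 3, so it is not in L.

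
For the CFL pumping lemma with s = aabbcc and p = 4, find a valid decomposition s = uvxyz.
u='a', v='a', x='bb', y='c', z='c'

For s = aabbcc with pumping length p = 4:

One valid decomposition:
- u = 'a'
- v = 'a'
- x = 'bb'
- y = 'c'
- z = 'c'

Verification:
- uvxyz = 'a' + 'a' + 'bb' + 'c' + 'c' = aabbcc ✓
- |vxy| = |'abbc'| = 4 ≤ 4 ✓
- |vy| = |'ac'| = 2 > 0 ✓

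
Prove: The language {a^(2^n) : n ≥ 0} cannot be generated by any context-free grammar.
Assume for contradiction that L is context-free, and let p ≥ 1 be the pumping length given by the pumping lemma for CFLs.
Choose s = a^(2^p). Then s ∈ L and |s| = 2^p ≥ p.
By the CFL pumping lemma, s = uvxyz for some u, v, x, y, z with |vxy| ≤ p, |vy| ≥ 1, and uv^i xy^i z ∈ L for every i ≥ 0.
All symbols are a's, so only lengths matter: let k = |vy|, with 1 ≤ k ≤ |vxy| ≤ p < 2^p.

Take i = 2: |uv²xy²z| = 2^p + k, and 2^p < 2^p + k < 2^p + 2^p = 2^(p+1).
So the length lies strictly between consecutive powers of two and is not a power of 2; uv²xy²z ∉ L.

This contradicts the CFL pumping lemma, which requires uv^i xy^i z ∈ L for all i ≥ 0.
Hence L = {a^(2^n) : n ≥ 0} is not context-free. ∎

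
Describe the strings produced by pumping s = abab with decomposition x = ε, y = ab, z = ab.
{xy^i z : i ≥ 0} = {(ab)^(i+1) : i ≥ 0} = {ab, abab, ababab, ...}

With x = ε, y = ab, z = ab: Pumping 'ab' gives strings of alternating a's and b's.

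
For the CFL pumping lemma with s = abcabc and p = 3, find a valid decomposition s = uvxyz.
u='ab', v='c', x='a', y='b', z='c'

For s = abcabc with pumping length p = 3:

One valid decomposition:
- u = 'ab'
- v = 'c'
- x = 'a'
- y = 'b'
- z = 'c'

Verification:
- uvxyz = 'ab' + 'c' + 'a' + 'b' + 'c' = abcabc ✓
- |vxy| = |'cab'| = 3 ≤ 3 ✓
- |vy| = |'cb'| = 2 > 0 ✓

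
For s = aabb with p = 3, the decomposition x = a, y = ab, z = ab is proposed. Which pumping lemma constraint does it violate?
Violated: xyz = s

The decomposition x = a, y = ab, z = ab for s = aabb with p = 3
violates the constraint: xyz = s

xyz = 'a' + 'ab' + 'ab' = 'aabab' ≠ 'aabb' = s. The decomposition doesn't reconstruct s.

Pumping lemma constraints:
1. xyz = s (decomposition is valid)
2. |xy| ≤ p
3. |y| > 0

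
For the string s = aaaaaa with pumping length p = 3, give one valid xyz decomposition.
x = 'a', y = 'a', z = 'aaaa'

For s = aaaaaa and p = 3, one valid decomposition is:
- x = 'a' (length 1)
- y = 'a' (length 1)
- z = 'aaaa' (length 4)

Verification:
- xyz = 'a' + 'a' + 'aaaa' = aaaaaa ✓
- |xy| = 2 ≤ 3 ✓
- |y| = 1 > 0 ✓

All pumping lemma constraints are satisfied.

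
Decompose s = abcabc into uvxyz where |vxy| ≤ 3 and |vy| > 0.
u='ab', v='c', x='a', y='b', z='c'

For s = abcabc with pumping length p = 3:

One valid decomposition:
- u = 'ab'
- v = 'c'
- x = 'a'
- y = 'b'
- z = 'c'

Verification:
- uvxyz = 'ab' + 'c' + 'a' + 'b' + 'c' = abcabc ✓
- |vxy| = |'cab'| = 3 ≤ 3 ✓
- |vy| = |'cb'| = 2 > 0 ✓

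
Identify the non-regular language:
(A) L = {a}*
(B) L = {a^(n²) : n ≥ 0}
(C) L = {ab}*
(B) {a^(n²) : n ≥ 0}

(B) L = {a^(n²) : n ≥ 0} is NOT regular.

The pumping lemma can be used to prove this:
After pumping, length is no longer a perfect square

The other languages are regular because they can be recognized by finite automata.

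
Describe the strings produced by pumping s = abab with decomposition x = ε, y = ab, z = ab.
{xy^i z : i ≥ 0} = {(ab)^(i+1) : i ≥ 0} = {ab, abab, ababab, ...}

With x = ε, y = ab, z = ab: Pumping 'ab' gives strings of alternating a's and b's.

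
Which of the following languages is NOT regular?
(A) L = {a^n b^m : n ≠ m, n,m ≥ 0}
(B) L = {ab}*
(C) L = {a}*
(A) {a^n b^m : n ≠ m, n,m ≥ 0}

(A) L = {a^n b^m : n ≠ m, n,m ≥ 0} is NOT regular.

The pumping lemma can be used to prove this:
After pumping a's, we can make n = m

The other languages are regular because they can be recognized by finite automata.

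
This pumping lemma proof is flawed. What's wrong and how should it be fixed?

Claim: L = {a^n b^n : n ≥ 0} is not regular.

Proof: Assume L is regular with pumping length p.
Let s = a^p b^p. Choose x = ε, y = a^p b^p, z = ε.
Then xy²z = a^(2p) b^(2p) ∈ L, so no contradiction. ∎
Error: The decomposition violates |xy| ≤ p. With y = a^p b^p, |xy| = |y| = 2p > p. (The proof also miscomputes xy²z, which would be a^p b^p a^p b^p rather than a^(2p) b^(2p), and it wrongly treats one harmless decomposition as settling the matter — the prover does not get to choose the decomposition.)

Correction: The pumping lemma requires |xy| ≤ p, and the argument must handle every decomposition satisfying |xy| ≤ p, |y| ≥ 1. Since s starts with p a's, any such y consists only of a's, say y = a^k with k ≥ 1. Then xy²z = a^(p+k) b^p has unequal numbers of a's and b's, so xy²z ∉ L — the required contradiction.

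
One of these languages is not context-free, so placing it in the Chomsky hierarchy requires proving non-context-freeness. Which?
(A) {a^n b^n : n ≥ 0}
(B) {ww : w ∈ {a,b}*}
(B) {ww : w ∈ {a,b}*}

(B) {ww : w ∈ {a,b}*} requires the CFL pumping lemma.

- {a^n b^n : n ≥ 0} is context-free (but not regular)
  • Can be shown non-regular with the regular pumping lemma
  • After pumping, the number of a's and b's become unequal

- {ww : w ∈ {a,b}*} is NOT context-free
  • Requires the CFL pumping lemma to prove
  • Even a PDA cannot compare two arbitrary halves symbol by symbol; CFL pumping on a^p b^p a^p b^p fails

The CFL pumping lemma is "stronger" in that it can prove non-membership
in the larger class of context-free languages.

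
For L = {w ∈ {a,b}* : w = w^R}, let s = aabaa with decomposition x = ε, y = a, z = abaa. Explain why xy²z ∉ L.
xy²z = aaabaa ∉ L

Pumping with i = 2 replaces y = a by y² = aa:
- Original: s = xyz = aabaa; aabaa reversed is aabaa, the same string, so it is a palindrome and is in L
- Pumped: xy²z = ε · aa · abaa = aaabaa
- aaabaa reversed is aabaaa ≠ aaabaa, so it is not a palindrome and is not in L

The pumping lemma would require xy²z ∈ L, so this decomposition yields a contradiction.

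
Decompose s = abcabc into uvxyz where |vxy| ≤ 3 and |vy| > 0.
u='ab', v='c', x='a', y='b', z='c'

For s = abcabc with pumping length p = 3:

One valid decomposition:
- u = 'ab'
- v = 'c'
- x = 'a'
- y = 'b'
- z = 'c'

Verification:
- uvxyz = 'ab' + 'c' + 'a' + 'b' + 'c' = abcabc ✓
- |vxy| = |'cab'| = 3 ≤ 3 ✓
- |vy| = |'cb'| = 2 > 0 ✓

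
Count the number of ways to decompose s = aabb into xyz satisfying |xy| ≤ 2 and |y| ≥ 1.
3

For s = 'aabb' with pumping length p = 2:

Constraints: |xy| ≤ 2, |y| > 0

Valid decompositions (|xy| ≤ p, |y| ≥ 1):
  • x='', y='a', z='abb'
  • x='a', y='a', z='bb'
  • x='', y='aa', z='bb'

Total count: 3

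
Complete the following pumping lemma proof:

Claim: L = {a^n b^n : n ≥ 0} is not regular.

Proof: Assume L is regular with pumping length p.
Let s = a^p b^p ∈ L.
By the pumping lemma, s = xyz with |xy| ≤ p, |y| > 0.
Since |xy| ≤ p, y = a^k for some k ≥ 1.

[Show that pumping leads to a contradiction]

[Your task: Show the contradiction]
Consider xy²z = a^(p+k) b^p.

Since k ≥ 1, we have p + k > p.
So xy²z has more a's than b's: (p+k) a's vs p b's.
This means xy²z ∉ L because a^n b^n requires equal counts.

This contradicts the pumping lemma which states xy²z ∈ L.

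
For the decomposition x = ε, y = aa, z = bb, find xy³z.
aaaaaabb

Given x = '', y = 'aa', z = 'bb' and i = 3:

xy^3z = x + y·y·...·y (3 times) + z
       = '' + 'aa'^3 + 'bb'
       = '' + 'aaaaaa' + 'bb'
       = 'aaaaaabb'

The pumped string is 'aaaaaabb' with length 8.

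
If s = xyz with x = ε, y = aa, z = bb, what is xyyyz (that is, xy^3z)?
aaaaaabb

Given x = '', y = 'aa', z = 'bb' and i = 3:

xy^3z = x + y·y·...·y (3 times) + z
       = '' + 'aa'^3 + 'bb'
       = '' + 'aaaaaa' + 'bb'
       = 'aaaaaabb'

The pumped string is 'aaaaaabb' with length 8.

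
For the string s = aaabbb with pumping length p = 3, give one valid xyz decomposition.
x = '', y = 'aaa', z = 'bbb'

For s = aaabbb and p = 3, one valid decomposition is:
- x = '' (length 0)
- y = 'aaa' (length 3)
- z = 'bbb' (length 3)

Verification:
- xyz = '' + 'aaa' + 'bbb' = aaabbb ✓
- |xy| = 3 ≤ 3 ✓
- |y| = 3 > 0 ✓

All pumping lemma constraints are satisfied.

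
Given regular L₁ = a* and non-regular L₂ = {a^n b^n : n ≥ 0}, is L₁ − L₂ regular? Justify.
Yes — L₁ − L₂ is regular.

The only string of a* that lies in {a^n b^n} is ε, so L₁ − L₂ = a* − {ε} = a⁺ = aa*, which is regular.

Note that the bare facts "L₁ regular, L₂ non-regular" do not settle the question by themselves: the closure of regular languages under ∪, ∩, complement and difference applies only when BOTH operands are regular. With a non-regular operand the result can come out regular or non-regular depending on the specific languages, so one has to work out L₁ − L₂ for this particular pair, as above.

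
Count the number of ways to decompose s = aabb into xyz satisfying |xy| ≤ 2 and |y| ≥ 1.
3

For s = 'aabb' with pumping length p = 2:

Constraints: |xy| ≤ 2, |y| > 0

Valid decompositions (|xy| ≤ p, |y| ≥ 1):
  • x='', y='a', z='abb'
  • x='a', y='a', z='bb'
  • x='', y='aa', z='bb'

Total count: 3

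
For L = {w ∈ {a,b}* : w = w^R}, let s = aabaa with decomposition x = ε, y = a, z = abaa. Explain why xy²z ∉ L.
xy²z = aaabaa ∉ L

Pumping with i = 2 replaces y = a by y² = aa:
- Original: s = xyz = aabaa; aabaa reversed is aabaa, the same string, so it is a palindrome and is in L
- Pumped: xy²z = ε · aa · abaa = aaabaa
- aaabaa reversed is aabaaa ≠ aaabaa, so it is not a palindrome and is not in L

The pumping lemma would require xy²z ∈ L, so this decomposition yields a contradiction.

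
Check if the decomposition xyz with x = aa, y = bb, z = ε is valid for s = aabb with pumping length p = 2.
Violated: |xy| ≤ p

The decomposition x = aa, y = bb, z = ε for s = aabb with p = 2
violates the constraint: |xy| ≤ p

|xy| = |aabb| = 4 > 2 = p. The decomposition puts too many characters in xy.

Pumping lemma constraints:
1. xyz = s (decomposition is valid)
2. |xy| ≤ p
3. |y| > 0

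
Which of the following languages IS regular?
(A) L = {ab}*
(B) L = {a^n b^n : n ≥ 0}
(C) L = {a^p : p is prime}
(A) {ab}*

(A) L = {ab}* is regular.

This can be recognized by a finite automaton (DFA/NFA).
Regular expressions like {ab}* define regular languages.

The other choices are not regular:
- {a^n b^n : n ≥ 0}: After pumping, the number of a's and b's become unequal
- {a^p : p is prime}: After pumping, the length becomes composite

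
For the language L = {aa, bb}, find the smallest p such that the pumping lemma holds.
p = 3

For a finite language L, the pumping lemma holds vacuously if p > max|s| for s ∈ L.

The longest string in L = {aa, bb} has length 2.
If p = 3, then no string s ∈ L has |s| ≥ p, so the condition is vacuously true.

The minimum pumping length is p = 3.

Why no smaller p works: for any p ≤ 2, the longest string s ∈ L has |s| = 2 ≥ p, so it would
have to be pumpable; but pumping up (i = 2, 3, ...) produces ever longer strings, which cannot all lie in the
finite language L. So the pumping property fails for every p ≤ 2.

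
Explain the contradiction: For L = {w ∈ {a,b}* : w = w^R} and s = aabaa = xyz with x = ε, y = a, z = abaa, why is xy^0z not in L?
xy⁰z = abaa ∉ L

Pumping with i = 0 replaces y = a by y⁰ = ε:
- Original: s = xyz = aabaa; aabaa reversed is aabaa, the same string, so it is a palindrome and is in L
- Pumped: xy⁰z = ε · ε · abaa = abaa
- abaa reversed is aaba ≠ abaa, so it is not a palindrome and is not in L

The pumping lemma would require xy⁰z ∈ L, so this decomposition yields a contradiction.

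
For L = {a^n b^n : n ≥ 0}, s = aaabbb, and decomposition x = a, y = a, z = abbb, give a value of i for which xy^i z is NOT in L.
i = 2

xy²z = a · aa · abbb = aaaabbb; aaaabbb has 4 a's and 3 b's; 4 ≠ 3, so it is not in L.
(Other choices also work, e.g. i = 0, 3; only i = 1 is guaranteed to stay in L since xy¹z = s.)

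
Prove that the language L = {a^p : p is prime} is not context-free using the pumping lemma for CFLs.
Assume for contradiction that L is context-free, and let p ≥ 1 be the pumping length given by the pumping lemma for CFLs.
Choose a prime q with q ≥ p and let s = a^q. Then s ∈ L and |s| = q ≥ p.
By the CFL pumping lemma, s = uvxyz for some u, v, x, y, z with |vxy| ≤ p, |vy| ≥ 1, and uv^i xy^i z ∈ L for every i ≥ 0.
All symbols are a's, so only lengths matter: let k = |vy|, with 1 ≤ k ≤ p. Then |uv^i xy^i z| = q + (i − 1)k.

Take i = q + 1: the length is q + qk = q(k + 1).
Both factors satisfy q ≥ 2 and k + 1 ≥ 2, so q(k + 1) is composite and uv^(q+1) xy^(q+1) z ∉ L.

This contradicts the CFL pumping lemma, which requires uv^i xy^i z ∈ L for all i ≥ 0.
Hence L = {a^p : p is prime} is not context-free. ∎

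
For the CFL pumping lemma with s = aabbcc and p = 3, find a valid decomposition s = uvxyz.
u='aa', v='b', x='b', y='c', z='c'

For s = aabbcc with pumping length p = 3:

One valid decomposition:
- u = 'aa'
- v = 'b'
- x = 'b'
- y = 'c'
- z = 'c'

Verification:
- uvxyz = 'aa' + 'b' + 'b' + 'c' + 'c' = aabbcc ✓
- |vxy| = |'bbc'| = 3 ≤ 3 ✓
- |vy| = |'bc'| = 2 > 0 ✓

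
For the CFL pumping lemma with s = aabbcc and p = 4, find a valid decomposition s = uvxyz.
u='a', v='a', x='bb', y='c', z='c'

For s = aabbcc with pumping length p = 4:

One valid decomposition:
- u = 'a'
- v = 'a'
- x = 'bb'
- y = 'c'
- z = 'c'

Verification:
- uvxyz = 'a' + 'a' + 'bb' + 'c' + 'c' = aabbcc ✓
- |vxy| = |'abbc'| = 4 ≤ 4 ✓
- |vy| = |'ac'| = 2 > 0 ✓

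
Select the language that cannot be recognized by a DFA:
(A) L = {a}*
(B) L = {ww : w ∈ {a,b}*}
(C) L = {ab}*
(B) {ww : w ∈ {a,b}*}

(B) L = {ww : w ∈ {a,b}*} is NOT regular.

The pumping lemma can be used to prove this:
After pumping, the two halves no longer match

The other languages are regular because they can be recognized by finite automata.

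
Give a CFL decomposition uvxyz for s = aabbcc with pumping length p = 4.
u='a', v='a', x='bb', y='c', z='c'

For s = aabbcc with pumping length p = 4:

One valid decomposition:
- u = 'a'
- v = 'a'
- x = 'bb'
- y = 'c'
- z = 'c'

Verification:
- uvxyz = 'a' + 'a' + 'bb' + 'c' + 'c' = aabbcc ✓
- |vxy| = |'abbc'| = 4 ≤ 4 ✓
- |vy| = |'ac'| = 2 > 0 ✓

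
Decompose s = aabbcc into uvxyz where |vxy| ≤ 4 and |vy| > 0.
u='a', v='a', x='bb', y='c', z='c'

For s = aabbcc with pumping length p = 4:

One valid decomposition:
- u = 'a'
- v = 'a'
- x = 'bb'
- y = 'c'
- z = 'c'

Verification:
- uvxyz = 'a' + 'a' + 'bb' + 'c' + 'c' = aabbcc ✓
- |vxy| = |'abbc'| = 4 ≤ 4 ✓
- |vy| = |'ac'| = 2 > 0 ✓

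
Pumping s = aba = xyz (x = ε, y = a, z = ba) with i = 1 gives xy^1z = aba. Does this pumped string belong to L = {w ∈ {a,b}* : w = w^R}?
Yes

xy¹z = ε · a · ba = aba.
aba reversed is aba, the same string, so it is a palindrome and is in L.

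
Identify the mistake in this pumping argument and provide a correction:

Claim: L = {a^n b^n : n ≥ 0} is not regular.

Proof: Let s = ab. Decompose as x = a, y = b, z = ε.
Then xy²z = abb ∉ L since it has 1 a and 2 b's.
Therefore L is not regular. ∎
Error: The string s = ab might be shorter than the pumping length p.

Correction: Choose s = a^p b^p to ensure |s| ≥ p. Also, the decomposition is wrong: with |xy| ≤ p, y cannot include b's when s starts with p a's.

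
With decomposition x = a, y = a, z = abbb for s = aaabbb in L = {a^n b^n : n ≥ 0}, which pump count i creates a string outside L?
i = 0

xy⁰z = a · ε · abbb = aabbb; aabbb has 2 a's and 3 b's; 2 ≠ 3, so it is not in L.
(Other choices also work, e.g. i = 2, 3; only i = 1 is guaranteed to stay in L since xy¹z = s.)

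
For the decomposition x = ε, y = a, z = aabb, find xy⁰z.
aabb

Given x = '', y = 'a', z = 'aabb' and i = 0:

xy^0z = x + y·y·...·y (0 times) + z
       = '' + 'a'^0 + 'aabb'
       = '' + '' + 'aabb'
       = 'aabb'

The pumped string is 'aabb' with length 4.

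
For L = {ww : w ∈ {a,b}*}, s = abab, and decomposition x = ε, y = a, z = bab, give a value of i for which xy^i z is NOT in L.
i = 2

xy²z = ε · aa · bab = aabab; aabab has odd length 5, so it cannot be written as ww and is not in L.
(Other choices also work, e.g. i = 0, 3; only i = 1 is guaranteed to stay in L since xy¹z = s.)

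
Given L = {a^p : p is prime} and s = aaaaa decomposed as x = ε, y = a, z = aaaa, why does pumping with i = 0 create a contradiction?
xy⁰z = aaaa ∉ L

Pumping with i = 0 replaces y = a by y⁰ = ε:
- Original: s = xyz = aaaaa; aaaaa has length 5, which is prime, so it is in L
- Pumped: xy⁰z = ε · ε · aaaa = aaaa
- aaaa has length 4 = 2 × 2, which is not prime, so it is not in L

The pumping lemma would require xy⁰z ∈ L, so this decomposition yields a contradiction.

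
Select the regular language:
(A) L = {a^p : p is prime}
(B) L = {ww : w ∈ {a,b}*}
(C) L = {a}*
(C) {a}*

(C) L = {a}* is regular.

This can be recognized by a finite automaton (DFA/NFA).
Regular expressions like {a}* define regular languages.

The other choices are not regular:
- {a^p : p is prime}: After pumping, the length becomes composite
- {ww : w ∈ {a,b}*}: After pumping, the two halves no longer match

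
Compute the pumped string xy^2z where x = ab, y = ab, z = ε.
ababab

Given x = 'ab', y = 'ab', z = '' and i = 2:

xy^2z = x + y·y·...·y (2 times) + z
       = 'ab' + 'ab'^2 + ''
       = 'ab' + 'abab' + ''
       = 'ababab'

The pumped string is 'ababab' with length 6.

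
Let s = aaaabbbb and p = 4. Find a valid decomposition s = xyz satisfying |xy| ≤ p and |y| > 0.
x = 'aa', y = 'a', z = 'abbbb'

For s = aaaabbbb and p = 4, one valid decomposition is:
- x = 'aa' (length 2)
- y = 'a' (length 1)
- z = 'abbbb' (length 5)

Verification:
- xyz = 'aa' + 'a' + 'abbbb' = aaaabbbb ✓
- |xy| = 3 ≤ 4 ✓
- |y| = 1 > 0 ✓

All pumping lemma constraints are satisfied.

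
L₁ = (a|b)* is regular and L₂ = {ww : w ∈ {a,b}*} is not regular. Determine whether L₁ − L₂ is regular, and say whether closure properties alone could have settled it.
No — L₁ − L₂ is not regular.

L₁ − L₂ is the complement of {ww} within {a,b}*. If it were regular, its complement {ww} would be regular as well (regular languages are closed under complement) — contradiction. So L₁ − L₂ is not regular.

Note that the bare facts "L₁ regular, L₂ non-regular" do not settle the question by themselves: the closure of regular languages under ∪, ∩, complement and difference applies only when BOTH operands are regular. With a non-regular operand the result can come out regular or non-regular depending on the specific languages, so one has to work out L₁ − L₂ for this particular pair, as above.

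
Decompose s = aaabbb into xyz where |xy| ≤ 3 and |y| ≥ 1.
x = '', y = 'a', z = 'aabbb'

For s = aaabbb and p = 3, one valid decomposition is:
- x = '' (length 0)
- y = 'a' (length 1)
- z = 'aabbb' (length 5)

Verification:
- xyz = '' + 'a' + 'aabbb' = aaabbb ✓
- |xy| = 1 ≤ 3 ✓
- |y| = 1 > 0 ✓

All pumping lemma constraints are satisfied.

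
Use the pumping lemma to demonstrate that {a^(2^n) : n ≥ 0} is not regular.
Assume for contradiction that L is regular, and let p ≥ 1 be the pumping length given by the pumping lemma.
Choose s = a^(2^p). Then s ∈ L and |s| = 2^p ≥ p.
By the pumping lemma, s = xyz for some x, y, z with |xy| ≤ p, |y| ≥ 1, and xy^i z ∈ L for every i ≥ 0.
Here y = a^k for some k with 1 ≤ k ≤ |xy| ≤ p, and p < 2^p.

Take i = 2: |xy²z| = 2^p + k.
Now 2^p < 2^p + k ≤ 2^p + p < 2^p + 2^p = 2^(p+1).
So |xy²z| lies strictly between the consecutive powers of two 2^p and 2^(p+1), hence is not a power of 2, and xy²z ∉ L.

This contradicts the pumping lemma, which requires xy^i z ∈ L for all i ≥ 0.
Hence L = {a^(2^n) : n ≥ 0} is not regular. ∎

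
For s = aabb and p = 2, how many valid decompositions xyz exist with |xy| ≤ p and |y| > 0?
3

For s = 'aabb' with pumping length p = 2:

Constraints: |xy| ≤ 2, |y| > 0

Valid decompositions (|xy| ≤ p, |y| ≥ 1):
  • x='', y='a', z='abb'
  • x='a', y='a', z='bb'
  • x='', y='aa', z='bb'

Total count: 3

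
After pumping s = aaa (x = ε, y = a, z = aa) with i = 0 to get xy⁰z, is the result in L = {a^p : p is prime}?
Yes

xy⁰z = ε · ε · aa = aa.
aa has length 2, which is prime, so it is in L.
(A single pumped string landing in L is not a contradiction by itself; a non-regularity proof needs some i for which xy^i z ∉ L, for every admissible decomposition.)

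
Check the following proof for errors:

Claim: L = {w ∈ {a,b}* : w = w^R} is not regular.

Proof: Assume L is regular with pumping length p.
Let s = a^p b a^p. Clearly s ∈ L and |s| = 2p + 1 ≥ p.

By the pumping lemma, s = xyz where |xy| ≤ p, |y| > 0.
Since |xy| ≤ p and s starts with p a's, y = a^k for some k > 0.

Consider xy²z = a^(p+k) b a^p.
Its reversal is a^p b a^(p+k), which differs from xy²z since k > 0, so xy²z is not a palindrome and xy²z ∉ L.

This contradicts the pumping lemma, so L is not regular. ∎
The proof is correct.

This proof is valid because:
1. s = a^p b a^p is in L and is chosen in terms of p, so |s| ≥ p holds for every p
2. The decomposition analysis is correct: |xy| ≤ p forces y to lie inside the leading a's
3. The contradiction is valid: a^(p+k) b a^p has more a's before the b than after it, so it is not a palindrome
4. The conclusion follows logically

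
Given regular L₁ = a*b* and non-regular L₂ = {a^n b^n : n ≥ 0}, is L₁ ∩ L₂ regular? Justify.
No — L₁ ∩ L₂ is not regular.

Every string a^n b^n already lies in a*b*, so L₁ ∩ L₂ = {a^n b^n : n ≥ 0} = L₂ itself, which is the standard non-regular language (pump s = a^p b^p).

Note that the bare facts "L₁ regular, L₂ non-regular" do not settle the question by themselves: the closure of regular languages under ∪, ∩, complement and difference applies only when BOTH operands are regular. With a non-regular operand the result can come out regular or non-regular depending on the specific languages, so one has to work out L₁ ∩ L₂ for this particular pair, as above.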